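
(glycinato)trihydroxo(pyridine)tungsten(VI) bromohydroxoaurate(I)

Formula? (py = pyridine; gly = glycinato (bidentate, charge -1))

[W(gly)(OH)3(py)][AuBr(OH)]2

Cation [W…]: ligand charges -4, W(VI) ⇒ ion charge 2+.
Anion [Au…]: ligand charges -2, Au(I) ⇒ ion charge 1−.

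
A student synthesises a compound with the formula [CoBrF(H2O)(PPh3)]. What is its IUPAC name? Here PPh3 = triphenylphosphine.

aquabromofluoro(triphenylphosphine)cobalt(II)

There is no counter-ion, so the complex is neutral overall.
Ligand charges: 1×triphenylphosphine (neutral), 1×aqua (neutral), 1×bromo (-1 each), 1×fluoro (-1 each); total -2. So Co + (-2) = 0, giving Co = +2.
Ligands are named alphabetically: aqua before bromo before fluoro before triphenylphosphine.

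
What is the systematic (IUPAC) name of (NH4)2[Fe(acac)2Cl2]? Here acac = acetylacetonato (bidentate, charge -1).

ammonium bis(acetylacetonato)dichloroferrate(II)

The 2 ammonium counter-ions carry a total charge of +2, so each complex ion is 2−.
Ligand charges: 2×acetylacetonato (-1 each), 2×chloro (-1 each); total -4. So Fe + (-4) = 2−, giving Fe = +2.
Ligands are named alphabetically: acetylacetonato before chloro.
The complex ion is anionic, so iron takes the -ate form ferrate(II).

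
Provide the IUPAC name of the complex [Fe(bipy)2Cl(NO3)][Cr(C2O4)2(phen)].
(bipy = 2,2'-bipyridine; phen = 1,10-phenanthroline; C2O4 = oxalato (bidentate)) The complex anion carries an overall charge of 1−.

Both ions are complex: the cation is named first with the plain metal name, the anion second with the -ate form; each ion's ligands are alphabetised independently.
The complex anion is given as 1−; its ligand charges sum to -4, so Cr = +3.
A 1:1 salt means the cation carries the equal and opposite charge, 1+.
Cation: ligand charges sum to -2; for the ion to be 1+, Fe = +3.

bis(2,2'-bipyridine)chloronitratoiron(III) dioxalato(1,10-phenanthroline)chromate(III)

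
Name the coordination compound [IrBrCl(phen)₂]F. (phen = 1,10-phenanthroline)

The 1 fluoride counter-ion carries a total charge of -1, so each complex ion is 1+.
Ligand charges: 1×bromo (-1 each), 2×1,10-phenanthroline (neutral), 1×chloro (-1 each); total -2. So Ir + (-2) = 1+, giving Ir = +3.
Ligands are named alphabetically: bromo before chloro before phenanthroline.

bromochlorobis(1,10-phenanthroline)iridium(III) fluoride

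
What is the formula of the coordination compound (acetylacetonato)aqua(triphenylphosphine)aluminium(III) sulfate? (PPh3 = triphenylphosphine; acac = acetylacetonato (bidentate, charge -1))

[Al(acac)(H2O)(PPh3)]SO4

Ligands: 1 triphenylphosphine (PPh3, neutral), 1 acetylacetonato (acac, -1), 1 aqua (H2O, neutral). Ligand charge sum = -1.
Charge balance with sulfate (-2) requires 1 complex ion per 1 sulfate.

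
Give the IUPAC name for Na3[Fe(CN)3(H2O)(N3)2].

sodium aquadiazidotricyanoferrate(II)

The 3 sodium counter-ions carry a total charge of +3, so each complex ion is 3−.
Ligand charges: 1×aqua (neutral), 2×azido (-1 each), 3×cyano (-1 each); total -5. So Fe + (-5) = 3−, giving Fe = +2.
The complex ion is anionic, so iron takes the -ate form ferrate(II).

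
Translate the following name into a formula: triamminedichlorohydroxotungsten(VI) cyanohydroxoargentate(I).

Cation [W…]: ligand charges -3, W(VI) ⇒ ion charge 3+.
Anion [Ag…]: ligand charges -2, Ag(I) ⇒ ion charge 1−.
One 3+ cation requires 3 of the 1− anion.

[WCl2(NH3)3(OH)][Ag(CN)(OH)]3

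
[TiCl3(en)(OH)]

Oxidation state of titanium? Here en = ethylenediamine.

+4

No counter-ion: the bracketed complex is neutral.
Ligand charges: 3×Cl = -3; 1×OH = -1; 1×en neutral; sum -4.
Ti + (-4) = 0 ⇒ Ti is +4.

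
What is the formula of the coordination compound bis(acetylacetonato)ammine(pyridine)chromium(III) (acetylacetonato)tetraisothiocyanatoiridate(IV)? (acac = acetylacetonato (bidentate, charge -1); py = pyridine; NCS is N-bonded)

[Cr(acac)2(NH3)(py)][Ir(acac)(NCS)4]

Cation [Cr…]: ligand charges -2, Cr(III) ⇒ ion charge 1+.
Anion [Ir…]: ligand charges -5, Ir(IV) ⇒ ion charge 1−.
One 1+ cation balances one 1− anion.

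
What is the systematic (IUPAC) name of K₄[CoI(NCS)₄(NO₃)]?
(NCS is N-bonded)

potassium iodotetraisothiocyanatonitratocobaltate(II)

The 4 potassium counter-ions carry a total charge of +4, so each complex ion is 4−.
Ligand charges: 1×iodo (-1 each), 4×isothiocyanato (-1 each), 1×nitrato (-1 each); total -6. So Co + (-6) = 4−, giving Co = +2.
Ligands are named alphabetically: iodo before isothiocyanato before nitrato.
The complex ion is anionic, so cobalt takes the -ate form cobaltate(II).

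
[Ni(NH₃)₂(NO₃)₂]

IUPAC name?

There is no counter-ion, so the complex is neutral overall.
Ligand charges: 2×nitrato (-1 each), 2×ammine (neutral); total -2. So Ni + (-2) = 0, giving Ni = +2.
Ligands are named alphabetically: ammine before nitrato.

diamminedinitratonickel(II)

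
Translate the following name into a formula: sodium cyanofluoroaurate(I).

Na[Au(CN)F]

Ligands: 1 cyano (CN, -1), 1 fluoro (F, -1). Ligand charge sum = -2.
With Au in oxidation state +1, the complex ion is [Au...]^1−.
Charge balance with sodium (+1) requires 1 complex ion per 1 sodium.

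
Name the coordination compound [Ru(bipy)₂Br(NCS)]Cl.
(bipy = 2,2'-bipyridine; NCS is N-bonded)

bis(2,2'-bipyridine)bromoisothiocyanatoruthenium(III) chloride

The 1 chloride counter-ion carries a total charge of -1, so each complex ion is 1+.
Ligand charges: 2×2,2'-bipyridine (neutral), 1×isothiocyanato (-1 each), 1×bromo (-1 each); total -2. So Ru + (-2) = 1+, giving Ru = +3.
Ligands are named alphabetically: bipyridine before bromo before isothiocyanato.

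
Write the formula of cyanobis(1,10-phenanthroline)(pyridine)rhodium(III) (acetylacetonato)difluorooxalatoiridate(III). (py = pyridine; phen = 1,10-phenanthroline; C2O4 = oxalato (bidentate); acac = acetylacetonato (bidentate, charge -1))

[Rh(CN)(phen)2(py)][Ir(acac)(C2O4)F2]

Cation [Rh…]: ligand charges -1, Rh(III) ⇒ ion charge 2+.
Anion [Ir…]: ligand charges -5, Ir(III) ⇒ ion charge 2−.
One 2+ cation balances one 2− anion.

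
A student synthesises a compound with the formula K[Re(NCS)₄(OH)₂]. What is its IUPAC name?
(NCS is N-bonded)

The 1 potassium counter-ion carries a total charge of +1, so each complex ion is 1−.
Ligand charges: 2×hydroxo (-1 each), 4×isothiocyanato (-1 each); total -6. So Re + (-6) = 1−, giving Re = +5.
Ligands are named alphabetically: hydroxo before isothiocyanato.
The complex ion is anionic, so rhenium takes the -ate form rhenate(V).

potassium dihydroxotetraisothiocyanatorhenate(V)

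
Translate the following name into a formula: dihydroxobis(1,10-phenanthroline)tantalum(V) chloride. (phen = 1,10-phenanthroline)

[Ta(OH)2(phen)2]Cl3

Ligands: 2 1,10-phenanthroline (phen, neutral), 2 hydroxo (OH, -1). Ligand charge sum = -2.
With Ta in oxidation state +5, the complex ion is [Ta...]^3+.
Charge balance with chloride (-1) requires 1 complex ion per 3 chloride.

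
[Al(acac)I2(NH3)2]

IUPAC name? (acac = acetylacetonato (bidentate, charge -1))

There is no counter-ion, so the complex is neutral overall.
Ligand charges: 2×iodo (-1 each), 2×ammine (neutral), 1×acetylacetonato (-1 each); total -3. So Al + (-3) = 0, giving Al = +3.
Ligands are named alphabetically: acetylacetonato before ammine before iodo.

(acetylacetonato)diamminediiodoaluminium(III)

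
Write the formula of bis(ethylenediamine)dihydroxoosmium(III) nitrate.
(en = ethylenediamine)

Ligands: 2 ethylenediamine (en, neutral), 2 hydroxo (OH, -1). Ligand charge sum = -2.
Charge balance with nitrate (-1) requires 1 complex ion per 1 nitrate.

[Os(en)2(OH)2]NO3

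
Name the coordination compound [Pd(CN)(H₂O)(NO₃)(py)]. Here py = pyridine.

There is no counter-ion, so the complex is neutral overall.
Ligand charges: 1×cyano (-1 each), 1×pyridine (neutral), 1×aqua (neutral), 1×nitrato (-1 each); total -2. So Pd + (-2) = 0, giving Pd = +2.
Ligands are named alphabetically: aqua before cyano before nitrato before pyridine.

aquacyanonitrato(pyridine)palladium(II)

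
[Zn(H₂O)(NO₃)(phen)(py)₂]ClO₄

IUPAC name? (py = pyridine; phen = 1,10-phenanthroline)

aquanitrato(1,10-phenanthroline)bis(pyridine)zinc(II) perchlorate

The 1 perchlorate counter-ion carries a total charge of -1, so each complex ion is 1+.
Ligand charges: 2×pyridine (neutral), 1×1,10-phenanthroline (neutral), 1×aqua (neutral), 1×nitrato (-1 each); total -1. So Zn + (-1) = 1+, giving Zn = +2.
Ligands are named alphabetically: aqua before nitrato before phenanthroline before pyridine.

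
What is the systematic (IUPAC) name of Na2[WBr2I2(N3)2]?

The 2 sodium counter-ions carry a total charge of +2, so each complex ion is 2−.
Ligand charges: 2×bromo (-1 each), 2×azido (-1 each), 2×iodo (-1 each); total -6. So W + (-6) = 2−, giving W = +4.
Ligands are named alphabetically: azido before bromo before iodo.
The complex ion is anionic, so tungsten takes the -ate form tungstate(IV).

sodium diazidodibromodiiodotungstate(IV)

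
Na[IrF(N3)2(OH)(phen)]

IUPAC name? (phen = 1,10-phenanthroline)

The 1 sodium counter-ion carries a total charge of +1, so each complex ion is 1−.
Ligand charges: 1×1,10-phenanthroline (neutral), 1×fluoro (-1 each), 1×hydroxo (-1 each), 2×azido (-1 each); total -4. So Ir + (-4) = 1−, giving Ir = +3.
The complex ion is anionic, so iridium takes the -ate form iridate(III).

sodium diazidofluorohydroxo(1,10-phenanthroline)iridate(III)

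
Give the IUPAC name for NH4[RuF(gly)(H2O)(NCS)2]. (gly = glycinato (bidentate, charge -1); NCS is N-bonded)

The 1 ammonium counter-ion carries a total charge of +1, so each complex ion is 1−.
Ligand charges: 1×aqua (neutral), 1×fluoro (-1 each), 1×glycinato (-1 each), 2×isothiocyanato (-1 each); total -4. So Ru + (-4) = 1−, giving Ru = +3.
The complex ion is anionic, so ruthenium takes the -ate form ruthenate(III).

ammonium aquafluoro(glycinato)diisothiocyanatoruthenate(III)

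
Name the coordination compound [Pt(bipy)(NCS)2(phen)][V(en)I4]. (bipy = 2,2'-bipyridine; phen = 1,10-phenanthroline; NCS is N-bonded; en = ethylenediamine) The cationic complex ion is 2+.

Both ions are complex: the cation is named first with the plain metal name, the anion second with the -ate form; each ion's ligands are alphabetised independently.
The complex cation is given as 2+; its ligand charges sum to -2, so Pt = +4.
A 1:1 salt means the anion carries the equal and opposite charge, 2−.
Anion: ligand charges sum to -4; for the ion to be 2−, V = +2.

(2,2'-bipyridine)diisothiocyanato(1,10-phenanthroline)platinum(IV) (ethylenediamine)tetraiodovanadate(II)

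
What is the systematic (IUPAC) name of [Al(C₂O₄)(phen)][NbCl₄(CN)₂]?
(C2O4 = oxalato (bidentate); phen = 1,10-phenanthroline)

Aluminium is always +3 in its complexes; the cation's ligand charges sum to -2, so the complex cation is 1+.
A 1:1 salt means the anion carries the equal and opposite charge, 1−.
Anion: ligand charges sum to -6; for the ion to be 1−, Nb = +5.

oxalato(1,10-phenanthroline)aluminium(III) tetrachlorodicyanoniobate(V)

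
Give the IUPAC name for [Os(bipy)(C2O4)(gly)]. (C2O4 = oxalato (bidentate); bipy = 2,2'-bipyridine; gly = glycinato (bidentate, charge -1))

There is no counter-ion, so the complex is neutral overall.
Ligand charges: 1×oxalato (-2 each), 1×2,2'-bipyridine (neutral), 1×glycinato (-1 each); total -3. So Os + (-3) = 0, giving Os = +3.
Ligands are named alphabetically: bipyridine before glycinato before oxalato.

(2,2'-bipyridine)(glycinato)oxalatoosmium(III)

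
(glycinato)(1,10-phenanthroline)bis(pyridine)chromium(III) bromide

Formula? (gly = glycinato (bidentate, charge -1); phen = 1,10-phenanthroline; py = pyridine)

Ligands: 1 glycinato (gly, -1), 1 1,10-phenanthroline (phen, neutral), 2 pyridine (py, neutral). Ligand charge sum = -1.
With Cr in oxidation state +3, the complex ion is [Cr...]^2+.
Charge balance with bromide (-1) requires 1 complex ion per 2 bromide.

[Cr(gly)(phen)(py)2]Br2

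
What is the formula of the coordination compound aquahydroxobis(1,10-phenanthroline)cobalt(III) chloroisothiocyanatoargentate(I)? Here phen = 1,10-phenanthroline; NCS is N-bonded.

Cation [Co…]: ligand charges -1, Co(III) ⇒ ion charge 2+.
Anion [Ag…]: ligand charges -2, Ag(I) ⇒ ion charge 1−.

[Co(H2O)(OH)(phen)2][AgCl(NCS)]2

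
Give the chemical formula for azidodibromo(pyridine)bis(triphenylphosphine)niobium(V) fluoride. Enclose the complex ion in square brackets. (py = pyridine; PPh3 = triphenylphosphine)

Ligands: 1 azido (N3, -1), 1 pyridine (py, neutral), 2 triphenylphosphine (PPh3, neutral), 2 bromo (Br, -1). Ligand charge sum = -3.
With Nb in oxidation state +5, the complex ion is [Nb...]^2+.
Charge balance with fluoride (-1) requires 1 complex ion per 2 fluoride.

[NbBr2(N3)(PPh3)2(py)]F2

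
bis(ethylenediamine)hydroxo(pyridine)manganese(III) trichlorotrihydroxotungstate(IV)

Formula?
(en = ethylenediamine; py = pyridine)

Cation [Mn…]: ligand charges -1, Mn(III) ⇒ ion charge 2+.
Anion [W…]: ligand charges -6, W(IV) ⇒ ion charge 2−.
One 2+ cation balances one 2− anion.

[Mn(en)2(OH)(py)][WCl3(OH)3]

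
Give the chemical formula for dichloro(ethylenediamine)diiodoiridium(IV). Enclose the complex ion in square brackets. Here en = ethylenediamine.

[IrCl2(en)I2]

Ligands: 1 ethylenediamine (en, neutral), 2 iodo (I, -1), 2 chloro (Cl, -1). Ligand charge sum = -4.
With Ir in oxidation state +4, the complex ion is [Ir...].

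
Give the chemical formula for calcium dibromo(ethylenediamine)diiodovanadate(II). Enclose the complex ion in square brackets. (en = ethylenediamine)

Ligands: 2 iodo (I, -1), 2 bromo (Br, -1), 1 ethylenediamine (en, neutral). Ligand charge sum = -4.
With V in oxidation state +2, the complex ion is [V...]^2−.
Charge balance with calcium (+2) requires 1 complex ion per 1 calcium.

Ca[VBr2(en)I2]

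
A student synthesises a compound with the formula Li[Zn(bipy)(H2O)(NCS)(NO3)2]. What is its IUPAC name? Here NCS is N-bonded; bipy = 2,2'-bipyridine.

lithium aqua(2,2'-bipyridine)isothiocyanatodinitratozincate(II)

The 1 lithium counter-ion carries a total charge of +1, so each complex ion is 1−.
Ligand charges: 2×nitrato (-1 each), 1×isothiocyanato (-1 each), 1×aqua (neutral), 1×2,2'-bipyridine (neutral); total -3. So Zn + (-3) = 1−, giving Zn = +2.
Ligands are named alphabetically: aqua before bipyridine before isothiocyanato before nitrato.
The complex ion is anionic, so zinc takes the -ate form zincate(II).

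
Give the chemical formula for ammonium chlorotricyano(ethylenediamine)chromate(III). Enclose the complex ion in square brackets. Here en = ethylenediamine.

NH4[CrCl(CN)3(en)]

Ligands: 3 cyano (CN, -1), 1 chloro (Cl, -1), 1 ethylenediamine (en, neutral). Ligand charge sum = -4.
With Cr in oxidation state +3, the complex ion is [Cr...]^1−.
Charge balance with ammonium (+1) requires 1 complex ion per 1 ammonium.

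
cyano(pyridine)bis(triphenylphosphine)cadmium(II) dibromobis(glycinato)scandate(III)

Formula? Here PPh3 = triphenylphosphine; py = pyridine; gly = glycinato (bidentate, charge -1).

Cation [Cd…]: ligand charges -1, Cd(II) ⇒ ion charge 1+.
Anion [Sc…]: ligand charges -4, Sc(III) ⇒ ion charge 1−.
One 1+ cation balances one 1− anion.

[Cd(CN)(PPh3)2(py)][ScBr2(gly)2]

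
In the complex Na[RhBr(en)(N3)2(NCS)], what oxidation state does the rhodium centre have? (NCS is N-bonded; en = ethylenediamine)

1 sodium outside the brackets (+1 each) → the complex ion is 1−.
Ligand charges: 1×Br = -1; 1×NCS = -1; 1×en neutral; 2×N3 = -2; sum -4.
Rh + (-4) = 1− ⇒ Rh is +3.

+3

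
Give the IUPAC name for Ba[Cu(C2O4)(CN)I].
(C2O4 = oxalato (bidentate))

The 1 barium counter-ion carries a total charge of +2, so each complex ion is 2−.
Ligand charges: 1×cyano (-1 each), 1×iodo (-1 each), 1×oxalato (-2 each); total -4. So Cu + (-4) = 2−, giving Cu = +2.
The complex ion is anionic, so copper takes the -ate form cuprate(II).

barium cyanoiodooxalatocuprate(II)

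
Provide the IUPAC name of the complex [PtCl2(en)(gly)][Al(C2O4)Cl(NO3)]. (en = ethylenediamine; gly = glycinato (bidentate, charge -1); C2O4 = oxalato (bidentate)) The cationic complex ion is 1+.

The complex cation is given as 1+; its ligand charges sum to -3, so Pt = +4.
A 1:1 salt means the anion carries the equal and opposite charge, 1−.
Anion: ligand charges sum to -4; for the ion to be 1−, Al = +3.

dichloro(ethylenediamine)(glycinato)platinum(IV) chloronitratooxalatoaluminate(III)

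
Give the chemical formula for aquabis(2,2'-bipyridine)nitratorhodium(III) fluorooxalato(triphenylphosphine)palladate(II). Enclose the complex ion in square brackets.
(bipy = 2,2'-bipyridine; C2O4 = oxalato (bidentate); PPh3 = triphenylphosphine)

Cation [Rh…]: ligand charges -1, Rh(III) ⇒ ion charge 2+.
Anion [Pd…]: ligand charges -3, Pd(II) ⇒ ion charge 1−.
One 2+ cation requires 2 of the 1− anion.

[Rh(bipy)2(H2O)(NO3)][Pd(C2O4)F(PPh3)]2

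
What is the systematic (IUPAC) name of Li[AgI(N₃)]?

The 1 lithium counter-ion carries a total charge of +1, so each complex ion is 1−.
Ligand charges: 1×iodo (-1 each), 1×azido (-1 each); total -2. So Ag + (-2) = 1−, giving Ag = +1.
The complex ion is anionic, so silver takes the -ate form argentate(I).

lithium azidoiodoargentate(I)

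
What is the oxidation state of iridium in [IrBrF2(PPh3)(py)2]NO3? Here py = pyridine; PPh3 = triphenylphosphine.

1 nitrate outside the brackets (-1 each) → the complex ion is 1+.
Ligand charges: 2×F = -2; 2×py neutral; 1×PPh3 neutral; 1×Br = -1; sum -3.
Ir + (-3) = 1+ ⇒ Ir is +4.

+4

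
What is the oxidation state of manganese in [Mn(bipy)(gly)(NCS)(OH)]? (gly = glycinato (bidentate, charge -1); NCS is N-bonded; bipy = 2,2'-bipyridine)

No counter-ion: the bracketed complex is neutral.
Ligand charges: 1×gly = -1; 1×NCS = -1; 1×bipy neutral; 1×OH = -1; sum -3.
Mn + (-3) = 0 ⇒ Mn is +3.

+3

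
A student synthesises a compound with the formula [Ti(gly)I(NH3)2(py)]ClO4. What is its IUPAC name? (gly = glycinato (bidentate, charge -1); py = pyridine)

The 1 perchlorate counter-ion carries a total charge of -1, so each complex ion is 1+.
Ligand charges: 1×iodo (-1 each), 2×ammine (neutral), 1×glycinato (-1 each), 1×pyridine (neutral); total -2. So Ti + (-2) = 1+, giving Ti = +3.
Ligands are named alphabetically: ammine before glycinato before iodo before pyridine.

diammine(glycinato)iodo(pyridine)titanium(III) perchlorate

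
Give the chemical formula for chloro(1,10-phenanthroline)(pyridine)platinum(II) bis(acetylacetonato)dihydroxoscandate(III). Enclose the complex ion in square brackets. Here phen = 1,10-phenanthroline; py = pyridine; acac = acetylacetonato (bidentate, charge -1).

Cation [Pt…]: ligand charges -1, Pt(II) ⇒ ion charge 1+.
Anion [Sc…]: ligand charges -4, Sc(III) ⇒ ion charge 1−.
One 1+ cation balances one 1− anion.

[PtCl(phen)(py)][Sc(acac)2(OH)2]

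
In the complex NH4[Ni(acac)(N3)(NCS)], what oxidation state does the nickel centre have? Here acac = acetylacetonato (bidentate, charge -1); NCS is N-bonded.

1 ammonium outside the brackets (+1 each) → the complex ion is 1−.
Ligand charges: 1×N3 = -1; 1×acac = -1; 1×NCS = -1; sum -3.
Ni + (-3) = 1− ⇒ Ni is +2.

+2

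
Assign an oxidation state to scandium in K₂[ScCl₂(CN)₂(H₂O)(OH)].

2 potassium outside the brackets (+1 each) → the complex ion is 2−.
Ligand charges: 2×Cl = -2; 1×OH = -1; 2×CN = -2; 1×H2O neutral; sum -5.
Sc + (-5) = 2− ⇒ Sc is +3.

+3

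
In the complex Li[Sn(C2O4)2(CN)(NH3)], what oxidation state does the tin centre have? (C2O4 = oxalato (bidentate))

1 lithium outside the brackets (+1 each) → the complex ion is 1−.
Ligand charges: 2×C2O4 = -4; 1×NH3 neutral; 1×CN = -1; sum -5.
Sn + (-5) = 1− ⇒ Sn is +4.

+4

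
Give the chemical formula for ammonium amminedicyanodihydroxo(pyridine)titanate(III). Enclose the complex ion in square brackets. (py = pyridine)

Ligands: 1 pyridine (py, neutral), 2 hydroxo (OH, -1), 2 cyano (CN, -1), 1 ammine (NH3, neutral). Ligand charge sum = -4.
With Ti in oxidation state +3, the complex ion is [Ti...]^1−.
Charge balance with ammonium (+1) requires 1 complex ion per 1 ammonium.

NH4[Ti(CN)2(NH3)(OH)2(py)]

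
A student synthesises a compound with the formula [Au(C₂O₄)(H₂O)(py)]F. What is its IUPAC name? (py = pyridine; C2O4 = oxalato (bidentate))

aquaoxalato(pyridine)gold(III) fluoride

The 1 fluoride counter-ion carries a total charge of -1, so each complex ion is 1+.
Ligand charges: 1×pyridine (neutral), 1×aqua (neutral), 1×oxalato (-2 each); total -2. So Au + (-2) = 1+, giving Au = +3.
Ligands are named alphabetically: aqua before oxalato before pyridine.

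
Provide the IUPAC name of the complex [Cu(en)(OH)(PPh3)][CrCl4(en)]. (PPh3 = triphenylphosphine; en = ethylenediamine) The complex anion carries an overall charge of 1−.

(ethylenediamine)hydroxo(triphenylphosphine)copper(II) tetrachloro(ethylenediamine)chromate(III)

The complex anion is given as 1−; its ligand charges sum to -4, so Cr = +3.
A 1:1 salt means the cation carries the equal and opposite charge, 1+.
Cation: ligand charges sum to -1; for the ion to be 1+, Cu = +2.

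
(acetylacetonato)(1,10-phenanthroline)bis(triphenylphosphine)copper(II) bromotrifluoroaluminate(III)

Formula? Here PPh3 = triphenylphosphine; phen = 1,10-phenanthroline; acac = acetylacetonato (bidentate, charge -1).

Cation [Cu…]: ligand charges -1, Cu(II) ⇒ ion charge 1+.
Anion [Al…]: ligand charges -4, Al(III) ⇒ ion charge 1−.
One 1+ cation balances one 1− anion.

[Cu(acac)(phen)(PPh3)2][AlBrF3]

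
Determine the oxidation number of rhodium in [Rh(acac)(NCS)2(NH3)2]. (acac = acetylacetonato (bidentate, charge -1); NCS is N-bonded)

+3

No counter-ion: the bracketed complex is neutral.
Ligand charges: 2×NH3 neutral; 1×acac = -1; 2×NCS = -2; sum -3.
Rh + (-3) = 0 ⇒ Rh is +3.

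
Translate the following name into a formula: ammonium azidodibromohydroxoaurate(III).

NH4[AuBr2(N3)(OH)]

Ligands: 1 azido (N3, -1), 1 hydroxo (OH, -1), 2 bromo (Br, -1). Ligand charge sum = -4.
With Au in oxidation state +3, the complex ion is [Au...]^1−.
Charge balance with ammonium (+1) requires 1 complex ion per 1 ammonium.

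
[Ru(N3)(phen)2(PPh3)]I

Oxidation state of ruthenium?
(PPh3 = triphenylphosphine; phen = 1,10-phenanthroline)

+2

1 iodide outside the brackets (-1 each) → the complex ion is 1+.
Ligand charges: 1×PPh3 neutral; 2×phen neutral; 1×N3 = -1; sum -1.
Ru + (-1) = 1+ ⇒ Ru is +2.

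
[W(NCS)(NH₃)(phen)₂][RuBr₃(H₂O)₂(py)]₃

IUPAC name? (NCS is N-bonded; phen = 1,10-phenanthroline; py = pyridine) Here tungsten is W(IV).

Both ions are complex: the cation is named first with the plain metal name, the anion second with the -ate form; each ion's ligands are alphabetised independently.
W is given as +4; the cation's ligand charges sum to -1, so the complex cation is 3+.
With 3 anions per cation, each anion must be 3/3 = 1−.
Anion: ligand charges sum to -3; for the ion to be 1−, Ru = +2.

ammineisothiocyanatobis(1,10-phenanthroline)tungsten(IV) diaquatribromo(pyridine)ruthenate(II)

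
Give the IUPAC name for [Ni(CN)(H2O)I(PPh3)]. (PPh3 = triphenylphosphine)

aquacyanoiodo(triphenylphosphine)nickel(II)

There is no counter-ion, so the complex is neutral overall.
Ligand charges: 1×iodo (-1 each), 1×aqua (neutral), 1×triphenylphosphine (neutral), 1×cyano (-1 each); total -2. So Ni + (-2) = 0, giving Ni = +2.
Ligands are named alphabetically: aqua before cyano before iodo before triphenylphosphine.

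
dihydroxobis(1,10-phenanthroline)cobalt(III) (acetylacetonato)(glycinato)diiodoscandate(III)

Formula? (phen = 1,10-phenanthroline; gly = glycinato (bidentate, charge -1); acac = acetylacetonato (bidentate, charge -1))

Cation [Co…]: ligand charges -2, Co(III) ⇒ ion charge 1+.
Anion [Sc…]: ligand charges -4, Sc(III) ⇒ ion charge 1−.
One 1+ cation balances one 1− anion.

[Co(OH)2(phen)2][Sc(acac)(gly)I2]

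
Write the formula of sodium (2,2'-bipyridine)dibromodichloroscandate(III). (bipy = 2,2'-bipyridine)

Ligands: 1 2,2'-bipyridine (bipy, neutral), 2 chloro (Cl, -1), 2 bromo (Br, -1). Ligand charge sum = -4.
Charge balance with sodium (+1) requires 1 complex ion per 1 sodium.

Na[Sc(bipy)Br2Cl2]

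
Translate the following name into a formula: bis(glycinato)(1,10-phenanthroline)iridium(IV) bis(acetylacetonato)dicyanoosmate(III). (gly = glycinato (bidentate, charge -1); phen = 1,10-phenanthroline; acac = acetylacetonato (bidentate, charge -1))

[Ir(gly)2(phen)][Os(acac)2(CN)2]2

Cation [Ir…]: ligand charges -2, Ir(IV) ⇒ ion charge 2+.
Anion [Os…]: ligand charges -4, Os(III) ⇒ ion charge 1−.
One 2+ cation requires 2 of the 1− anion.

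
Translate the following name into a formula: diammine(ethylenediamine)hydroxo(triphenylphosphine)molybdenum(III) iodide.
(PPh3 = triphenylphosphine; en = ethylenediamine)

Ligands: 1 triphenylphosphine (PPh3, neutral), 1 hydroxo (OH, -1), 2 ammine (NH3, neutral), 1 ethylenediamine (en, neutral). Ligand charge sum = -1.
With Mo in oxidation state +3, the complex ion is [Mo...]^2+.
Charge balance with iodide (-1) requires 1 complex ion per 2 iodide.

[Mo(en)(NH3)2(OH)(PPh3)]I2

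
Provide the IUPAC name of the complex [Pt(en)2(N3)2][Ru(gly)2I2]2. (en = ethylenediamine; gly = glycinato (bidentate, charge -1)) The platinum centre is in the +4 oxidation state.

diazidobis(ethylenediamine)platinum(IV) bis(glycinato)diiodoruthenate(III)

Pt is given as +4; the cation's ligand charges sum to -2, so the complex cation is 2+.
With 2 anions per cation, each anion must be 2/2 = 1−.
Anion: ligand charges sum to -4; for the ion to be 1−, Ru = +3.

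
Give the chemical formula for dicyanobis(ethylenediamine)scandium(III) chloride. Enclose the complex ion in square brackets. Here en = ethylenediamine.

Ligands: 2 ethylenediamine (en, neutral), 2 cyano (CN, -1). Ligand charge sum = -2.
Charge balance with chloride (-1) requires 1 complex ion per 1 chloride.

[Sc(CN)2(en)2]Cl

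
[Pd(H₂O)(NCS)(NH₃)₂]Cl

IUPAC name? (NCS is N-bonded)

The 1 chloride counter-ion carries a total charge of -1, so each complex ion is 1+.
Ligand charges: 1×aqua (neutral), 1×isothiocyanato (-1 each), 2×ammine (neutral); total -1. So Pd + (-1) = 1+, giving Pd = +2.
Ligands are named alphabetically: ammine before aqua before isothiocyanato.

diammineaquaisothiocyanatopalladium(II) chloride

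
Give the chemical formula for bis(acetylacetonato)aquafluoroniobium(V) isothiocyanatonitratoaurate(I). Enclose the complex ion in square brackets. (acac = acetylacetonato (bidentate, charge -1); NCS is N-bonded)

Cation [Nb…]: ligand charges -3, Nb(V) ⇒ ion charge 2+.
Anion [Au…]: ligand charges -2, Au(I) ⇒ ion charge 1−.
One 2+ cation requires 2 of the 1− anion.

[Nb(acac)2F(H2O)][Au(NCS)(NO3)]2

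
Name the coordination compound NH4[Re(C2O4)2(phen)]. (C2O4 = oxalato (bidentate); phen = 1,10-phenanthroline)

The 1 ammonium counter-ion carries a total charge of +1, so each complex ion is 1−.
Ligand charges: 2×oxalato (-2 each), 1×1,10-phenanthroline (neutral); total -4. So Re + (-4) = 1−, giving Re = +3.
Ligands are named alphabetically: oxalato before phenanthroline.
The complex ion is anionic, so rhenium takes the -ate form rhenate(III).

ammonium dioxalato(1,10-phenanthroline)rhenate(III)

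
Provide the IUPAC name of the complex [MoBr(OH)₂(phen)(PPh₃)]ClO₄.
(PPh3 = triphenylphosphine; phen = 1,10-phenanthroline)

bromodihydroxo(1,10-phenanthroline)(triphenylphosphine)molybdenum(IV) perchlorate

The 1 perchlorate counter-ion carries a total charge of -1, so each complex ion is 1+.
Ligand charges: 2×hydroxo (-1 each), 1×triphenylphosphine (neutral), 1×1,10-phenanthroline (neutral), 1×bromo (-1 each); total -3. So Mo + (-3) = 1+, giving Mo = +4.
Ligands are named alphabetically: bromo before hydroxo before phenanthroline before triphenylphosphine.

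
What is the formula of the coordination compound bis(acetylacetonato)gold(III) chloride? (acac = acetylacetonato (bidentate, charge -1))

[Au(acac)2]Cl

Ligands: 2 acetylacetonato (acac, -1). Ligand charge sum = -2.
With Au in oxidation state +3, the complex ion is [Au...]^1+.
Charge balance with chloride (-1) requires 1 complex ion per 1 chloride.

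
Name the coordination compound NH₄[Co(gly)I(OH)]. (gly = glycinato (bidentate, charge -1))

ammonium (glycinato)hydroxoiodocobaltate(II)

The 1 ammonium counter-ion carries a total charge of +1, so each complex ion is 1−.
Ligand charges: 1×glycinato (-1 each), 1×iodo (-1 each), 1×hydroxo (-1 each); total -3. So Co + (-3) = 1−, giving Co = +2.
Ligands are named alphabetically: glycinato before hydroxo before iodo.
The complex ion is anionic, so cobalt takes the -ate form cobaltate(II).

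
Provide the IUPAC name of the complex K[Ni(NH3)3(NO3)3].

The 1 potassium counter-ion carries a total charge of +1, so each complex ion is 1−.
Ligand charges: 3×ammine (neutral), 3×nitrato (-1 each); total -3. So Ni + (-3) = 1−, giving Ni = +2.
The complex ion is anionic, so nickel takes the -ate form nickelate(II).

potassium triamminetrinitratonickelate(II)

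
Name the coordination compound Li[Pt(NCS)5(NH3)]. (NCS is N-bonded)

lithium amminepentaisothiocyanatoplatinate(IV)

The 1 lithium counter-ion carries a total charge of +1, so each complex ion is 1−.
Ligand charges: 5×isothiocyanato (-1 each), 1×ammine (neutral); total -5. So Pt + (-5) = 1−, giving Pt = +4.
The complex ion is anionic, so platinum takes the -ate form platinate(IV).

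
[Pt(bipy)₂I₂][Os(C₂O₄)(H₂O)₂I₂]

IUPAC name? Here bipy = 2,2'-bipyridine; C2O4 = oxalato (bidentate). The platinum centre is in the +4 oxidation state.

bis(2,2'-bipyridine)diiodoplatinum(IV) diaquadiiodooxalatoosmate(II)

Pt is given as +4; the cation's ligand charges sum to -2, so the complex cation is 2+.
A 1:1 salt means the anion carries the equal and opposite charge, 2−.
Anion: ligand charges sum to -4; for the ion to be 2−, Os = +2.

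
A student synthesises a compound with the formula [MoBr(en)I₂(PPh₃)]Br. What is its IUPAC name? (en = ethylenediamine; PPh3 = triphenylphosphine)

bromo(ethylenediamine)diiodo(triphenylphosphine)molybdenum(IV) bromide

The 1 bromide counter-ion carries a total charge of -1, so each complex ion is 1+.
Ligand charges: 1×ethylenediamine (neutral), 2×iodo (-1 each), 1×triphenylphosphine (neutral), 1×bromo (-1 each); total -3. So Mo + (-3) = 1+, giving Mo = +4.
Ligands are named alphabetically: bromo before ethylenediamine before iodo before triphenylphosphine.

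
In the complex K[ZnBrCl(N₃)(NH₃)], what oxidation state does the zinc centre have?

1 potassium outside the brackets (+1 each) → the complex ion is 1−.
Ligand charges: 1×Cl = -1; 1×Br = -1; 1×NH3 neutral; 1×N3 = -1; sum -3.
Zn + (-3) = 1− ⇒ Zn is +2.

+2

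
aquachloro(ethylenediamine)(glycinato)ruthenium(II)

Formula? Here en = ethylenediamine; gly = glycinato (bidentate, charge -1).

Ligands: 1 aqua (H2O, neutral), 1 ethylenediamine (en, neutral), 1 glycinato (gly, -1), 1 chloro (Cl, -1). Ligand charge sum = -2.
With Ru in oxidation state +2, the complex ion is [Ru...].

[RuCl(en)(gly)(H2O)]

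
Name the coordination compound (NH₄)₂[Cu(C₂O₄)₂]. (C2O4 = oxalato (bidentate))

ammonium dioxalatocuprate(II)

The 2 ammonium counter-ions carry a total charge of +2, so each complex ion is 2−.
Ligand charges: 2×oxalato (-2 each); total -4. So Cu + (-4) = 2−, giving Cu = +2.
The complex ion is anionic, so copper takes the -ate form cuprate(II).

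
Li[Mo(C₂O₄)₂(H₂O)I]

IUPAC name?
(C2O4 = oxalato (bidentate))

The 1 lithium counter-ion carries a total charge of +1, so each complex ion is 1−.
Ligand charges: 2×oxalato (-2 each), 1×iodo (-1 each), 1×aqua (neutral); total -5. So Mo + (-5) = 1−, giving Mo = +4.
Ligands are named alphabetically: aqua before iodo before oxalato.
The complex ion is anionic, so molybdenum takes the -ate form molybdate(IV).

lithium aquaiododioxalatomolybdate(IV)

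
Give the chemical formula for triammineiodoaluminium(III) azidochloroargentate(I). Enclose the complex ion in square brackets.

Cation [Al…]: ligand charges -1, Al(III) ⇒ ion charge 2+.
Anion [Ag…]: ligand charges -2, Ag(I) ⇒ ion charge 1−.
One 2+ cation requires 2 of the 1− anion.

[AlI(NH3)3][AgCl(N3)]2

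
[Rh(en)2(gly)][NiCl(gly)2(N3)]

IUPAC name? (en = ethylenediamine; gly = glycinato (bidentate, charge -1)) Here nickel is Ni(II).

Both ions are complex: the cation is named first with the plain metal name, the anion second with the -ate form; each ion's ligands are alphabetised independently.
Ni is given as +2; the anion's ligand charges sum to -4, so the complex anion is 2−.
A 1:1 salt means the cation carries the equal and opposite charge, 2+.
Cation: ligand charges sum to -1; for the ion to be 2+, Rh = +3.

bis(ethylenediamine)(glycinato)rhodium(III) azidochlorobis(glycinato)nickelate(II)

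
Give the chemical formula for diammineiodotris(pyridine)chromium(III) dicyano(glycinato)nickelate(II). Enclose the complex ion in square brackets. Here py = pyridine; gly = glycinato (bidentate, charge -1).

Cation [Cr…]: ligand charges -1, Cr(III) ⇒ ion charge 2+.
Anion [Ni…]: ligand charges -3, Ni(II) ⇒ ion charge 1−.

[CrI(NH3)2(py)3][Ni(CN)2(gly)]2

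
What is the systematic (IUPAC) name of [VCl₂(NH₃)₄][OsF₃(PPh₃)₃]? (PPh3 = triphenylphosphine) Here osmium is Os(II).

tetraamminedichlorovanadium(III) trifluorotris(triphenylphosphine)osmate(II)

Both ions are complex: the cation is named first with the plain metal name, the anion second with the -ate form; each ion's ligands are alphabetised independently.
Os is given as +2; the anion's ligand charges sum to -3, so the complex anion is 1−.
A 1:1 salt means the cation carries the equal and opposite charge, 1+.
Cation: ligand charges sum to -2; for the ion to be 1+, V = +3.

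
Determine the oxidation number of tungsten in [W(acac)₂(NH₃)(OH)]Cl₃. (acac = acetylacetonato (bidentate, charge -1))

+6

3 chloride outside the brackets (-1 each) → the complex ion is 3+.
Ligand charges: 1×OH = -1; 1×NH3 neutral; 2×acac = -2; sum -3.
W + (-3) = 3+ ⇒ W is +6.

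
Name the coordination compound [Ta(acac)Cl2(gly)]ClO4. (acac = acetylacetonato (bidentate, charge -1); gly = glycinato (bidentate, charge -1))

(acetylacetonato)dichloro(glycinato)tantalum(V) perchlorate

The 1 perchlorate counter-ion carries a total charge of -1, so each complex ion is 1+.
Ligand charges: 1×acetylacetonato (-1 each), 2×chloro (-1 each), 1×glycinato (-1 each); total -4. So Ta + (-4) = 1+, giving Ta = +5.
Ligands are named alphabetically: acetylacetonato before chloro before glycinato.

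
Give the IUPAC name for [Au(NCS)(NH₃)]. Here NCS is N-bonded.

There is no counter-ion, so the complex is neutral overall.
Ligand charges: 1×ammine (neutral), 1×isothiocyanato (-1 each); total -1. So Au + (-1) = 0, giving Au = +1.
Ligands are named alphabetically: ammine before isothiocyanato.

ammineisothiocyanatogold(I)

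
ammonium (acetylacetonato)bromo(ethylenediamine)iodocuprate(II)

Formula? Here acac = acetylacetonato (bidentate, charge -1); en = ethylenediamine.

NH4[Cu(acac)Br(en)I]

Ligands: 1 bromo (Br, -1), 1 acetylacetonato (acac, -1), 1 ethylenediamine (en, neutral), 1 iodo (I, -1). Ligand charge sum = -3.
Charge balance with ammonium (+1) requires 1 complex ion per 1 ammonium.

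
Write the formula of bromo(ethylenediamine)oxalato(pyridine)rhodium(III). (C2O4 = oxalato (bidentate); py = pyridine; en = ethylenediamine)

Ligands: 1 oxalato (C2O4, -2), 1 pyridine (py, neutral), 1 ethylenediamine (en, neutral), 1 bromo (Br, -1). Ligand charge sum = -3.
With Rh in oxidation state +3, the complex ion is [Rh...].

[RhBr(C2O4)(en)(py)]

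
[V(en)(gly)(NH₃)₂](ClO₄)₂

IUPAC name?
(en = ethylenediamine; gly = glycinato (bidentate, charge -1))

The 2 perchlorate counter-ions carry a total charge of -2, so each complex ion is 2+.
Ligand charges: 1×ethylenediamine (neutral), 2×ammine (neutral), 1×glycinato (-1 each); total -1. So V + (-1) = 2+, giving V = +3.
Ligands are named alphabetically: ammine before ethylenediamine before glycinato.

diammine(ethylenediamine)(glycinato)vanadium(III) perchlorate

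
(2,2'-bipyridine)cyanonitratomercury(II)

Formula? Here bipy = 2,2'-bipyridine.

[Hg(bipy)(CN)(NO3)]

Ligands: 1 nitrato (NO3, -1), 1 2,2'-bipyridine (bipy, neutral), 1 cyano (CN, -1). Ligand charge sum = -2.
With Hg in oxidation state +2, the complex ion is [Hg...].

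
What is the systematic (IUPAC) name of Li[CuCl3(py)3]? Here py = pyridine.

The 1 lithium counter-ion carries a total charge of +1, so each complex ion is 1−.
Ligand charges: 3×pyridine (neutral), 3×chloro (-1 each); total -3. So Cu + (-3) = 1−, giving Cu = +2.
The complex ion is anionic, so copper takes the -ate form cuprate(II).

lithium trichlorotris(pyridine)cuprate(II)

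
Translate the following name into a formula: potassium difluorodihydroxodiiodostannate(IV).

K2[SnF2I2(OH)2]

Ligands: 2 hydroxo (OH, -1), 2 iodo (I, -1), 2 fluoro (F, -1). Ligand charge sum = -6.
With Sn in oxidation state +4, the complex ion is [Sn...]^2−.
Charge balance with potassium (+1) requires 1 complex ion per 2 potassium.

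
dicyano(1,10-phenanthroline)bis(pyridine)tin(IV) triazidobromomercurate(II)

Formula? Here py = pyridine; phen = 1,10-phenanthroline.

Cation [Sn…]: ligand charges -2, Sn(IV) ⇒ ion charge 2+.
Anion [Hg…]: ligand charges -4, Hg(II) ⇒ ion charge 2−.
One 2+ cation balances one 2− anion.

[Sn(CN)2(phen)(py)2][HgBr(N3)3]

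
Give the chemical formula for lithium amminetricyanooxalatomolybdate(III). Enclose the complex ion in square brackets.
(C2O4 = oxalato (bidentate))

Ligands: 1 ammine (NH3, neutral), 3 cyano (CN, -1), 1 oxalato (C2O4, -2). Ligand charge sum = -5.
With Mo in oxidation state +3, the complex ion is [Mo...]^2−.
Charge balance with lithium (+1) requires 1 complex ion per 2 lithium.

Li2[Mo(C2O4)(CN)3(NH3)]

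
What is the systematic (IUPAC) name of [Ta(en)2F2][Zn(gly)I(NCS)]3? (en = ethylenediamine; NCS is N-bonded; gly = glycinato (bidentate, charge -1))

bis(ethylenediamine)difluorotantalum(V) (glycinato)iodoisothiocyanatozincate(II)

Both ions are complex: the cation is named first with the plain metal name, the anion second with the -ate form; each ion's ligands are alphabetised independently.
Zinc is always +2 in its complexes; the anion's ligand charges sum to -3, so the complex anion is 1−.
With 3 anions per cation, the cation must be 3×1 = 3+.
Cation: ligand charges sum to -2; for the ion to be 3+, Ta = +5.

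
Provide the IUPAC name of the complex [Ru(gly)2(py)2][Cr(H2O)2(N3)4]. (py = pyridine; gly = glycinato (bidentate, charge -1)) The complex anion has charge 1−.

bis(glycinato)bis(pyridine)ruthenium(III) diaquatetraazidochromate(III)

Both ions are complex: the cation is named first with the plain metal name, the anion second with the -ate form; each ion's ligands are alphabetised independently.
The complex anion is given as 1−; its ligand charges sum to -4, so Cr = +3.
A 1:1 salt means the cation carries the equal and opposite charge, 1+.
Cation: ligand charges sum to -2; for the ion to be 1+, Ru = +3.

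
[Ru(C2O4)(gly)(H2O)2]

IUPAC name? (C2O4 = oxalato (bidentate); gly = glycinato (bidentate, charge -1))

There is no counter-ion, so the complex is neutral overall.
Ligand charges: 1×oxalato (-2 each), 2×aqua (neutral), 1×glycinato (-1 each); total -3. So Ru + (-3) = 0, giving Ru = +3.
Ligands are named alphabetically: aqua before glycinato before oxalato.

diaqua(glycinato)oxalatoruthenium(III)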